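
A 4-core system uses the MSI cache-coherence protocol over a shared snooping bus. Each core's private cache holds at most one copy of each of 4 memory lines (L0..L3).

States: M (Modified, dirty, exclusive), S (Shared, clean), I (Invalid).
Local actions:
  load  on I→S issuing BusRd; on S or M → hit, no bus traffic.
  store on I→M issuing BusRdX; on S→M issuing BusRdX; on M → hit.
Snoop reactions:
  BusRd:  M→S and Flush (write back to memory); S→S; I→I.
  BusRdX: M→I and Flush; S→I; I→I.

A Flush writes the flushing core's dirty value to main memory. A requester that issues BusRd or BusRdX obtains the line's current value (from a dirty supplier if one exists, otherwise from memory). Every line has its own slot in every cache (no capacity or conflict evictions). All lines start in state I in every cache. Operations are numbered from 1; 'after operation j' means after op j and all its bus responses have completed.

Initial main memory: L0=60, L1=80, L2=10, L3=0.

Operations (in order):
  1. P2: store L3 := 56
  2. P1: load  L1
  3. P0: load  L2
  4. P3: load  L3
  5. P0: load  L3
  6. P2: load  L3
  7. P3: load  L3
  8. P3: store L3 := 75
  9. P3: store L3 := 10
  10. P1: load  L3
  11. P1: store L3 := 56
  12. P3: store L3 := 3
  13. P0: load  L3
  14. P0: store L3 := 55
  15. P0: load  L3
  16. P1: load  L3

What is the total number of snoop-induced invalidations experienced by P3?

  op1 P2: store L3 := 56 → I/I/M/I on L3; bus BusRdX; mem=0
  op2 P1: load  L1 → I/S/I/I on L1; bus BusRd; mem=80
  op3 P0: load  L2 → S/I/I/I on L2; bus BusRd; mem=10
  op4 P3: load  L3 → I/I/S/S on L3; bus BusRd Flush; mem=56
  op5 P0: load  L3 → S/I/S/S on L3; bus BusRd; mem=56
  op6 P2: load  L3 → S/I/S/S on L3; bus (none); mem=56
  op7 P3: load  L3 → S/I/S/S on L3; bus (none); mem=56
  op8 P3: store L3 := 75 → I/I/I/M on L3; bus BusRdX; mem=56
  op9 P3: store L3 := 10 → I/I/I/M on L3; bus (none); mem=56
  op10 P1: load  L3 → I/S/I/S on L3; bus BusRd Flush; mem=10
  op11 P1: store L3 := 56 → I/M/I/I on L3; bus BusRdX; mem=10
  op12 P3: store L3 := 3 → I/I/I/M on L3; bus BusRdX Flush; mem=56
  op13 P0: load  L3 → S/I/I/S on L3; bus BusRd Flush; mem=3
  op14 P0: store L3 := 55 → M/I/I/I on L3; bus BusRdX; mem=3
  op15 P0: load  L3 → M/I/I/I on L3; bus (none); mem=3
  op16 P1: load  L3 → S/S/I/I on L3; bus BusRd Flush; mem=55

invalidations = 2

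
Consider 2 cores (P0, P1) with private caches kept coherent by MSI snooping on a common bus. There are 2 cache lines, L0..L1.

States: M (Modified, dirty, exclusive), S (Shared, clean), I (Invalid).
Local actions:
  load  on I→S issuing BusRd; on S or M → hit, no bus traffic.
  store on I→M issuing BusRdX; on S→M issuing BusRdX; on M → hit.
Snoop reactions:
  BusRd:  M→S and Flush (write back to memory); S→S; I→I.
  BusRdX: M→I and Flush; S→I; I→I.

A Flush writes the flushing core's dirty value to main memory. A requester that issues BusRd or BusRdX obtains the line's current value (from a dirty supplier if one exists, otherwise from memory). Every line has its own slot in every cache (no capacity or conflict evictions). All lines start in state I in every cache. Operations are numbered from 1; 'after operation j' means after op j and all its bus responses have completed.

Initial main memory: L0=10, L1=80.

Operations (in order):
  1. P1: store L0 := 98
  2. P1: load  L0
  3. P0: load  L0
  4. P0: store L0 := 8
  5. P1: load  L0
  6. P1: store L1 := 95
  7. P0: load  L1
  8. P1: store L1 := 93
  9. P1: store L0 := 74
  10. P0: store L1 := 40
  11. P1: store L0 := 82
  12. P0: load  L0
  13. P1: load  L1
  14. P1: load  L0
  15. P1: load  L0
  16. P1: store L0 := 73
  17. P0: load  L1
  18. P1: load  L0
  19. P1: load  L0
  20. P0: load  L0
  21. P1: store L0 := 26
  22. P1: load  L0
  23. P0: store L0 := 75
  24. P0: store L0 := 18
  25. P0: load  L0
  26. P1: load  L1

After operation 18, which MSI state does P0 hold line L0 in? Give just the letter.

state = I

1. P1: store L0 := 98  bus=[BusRdX]  L0: P0=I P1=M  mem[L0]=10
2. P1: load  L0  bus=[-]  L0: P0=I P1=M  mem[L0]=10
3. P0: load  L0  bus=[BusRd,Flush]  L0: P0=S P1=S  mem[L0]=98
4. P0: store L0 := 8  bus=[BusRdX]  L0: P0=M P1=I  mem[L0]=98
5. P1: load  L0  bus=[BusRd,Flush]  L0: P0=S P1=S  mem[L0]=8
6. P1: store L1 := 95  bus=[BusRdX]  L1: P0=I P1=M  mem[L1]=80
7. P0: load  L1  bus=[BusRd,Flush]  L1: P0=S P1=S  mem[L1]=95
8. P1: store L1 := 93  bus=[BusRdX]  L1: P0=I P1=M  mem[L1]=95
9. P1: store L0 := 74  bus=[BusRdX]  L0: P0=I P1=M  mem[L0]=8
10. P0: store L1 := 40  bus=[BusRdX,Flush]  L1: P0=M P1=I  mem[L1]=93
11. P1: store L0 := 82  bus=[-]  L0: P0=I P1=M  mem[L0]=8
12. P0: load  L0  bus=[BusRd,Flush]  L0: P0=S P1=S  mem[L0]=82
13. P1: load  L1  bus=[BusRd,Flush]  L1: P0=S P1=S  mem[L1]=40
14. P1: load  L0  bus=[-]  L0: P0=S P1=S  mem[L0]=82
15. P1: load  L0  bus=[-]  L0: P0=S P1=S  mem[L0]=82
16. P1: store L0 := 73  bus=[BusRdX]  L0: P0=I P1=M  mem[L0]=82
17. P0: load  L1  bus=[-]  L1: P0=S P1=S  mem[L1]=40
18. P1: load  L0  bus=[-]  L0: P0=I P1=M  mem[L0]=82
19. P1: load  L0  bus=[-]  L0: P0=I P1=M  mem[L0]=82
20. P0: load  L0  bus=[BusRd,Flush]  L0: P0=S P1=S  mem[L0]=73
21. P1: store L0 := 26  bus=[BusRdX]  L0: P0=I P1=M  mem[L0]=73
22. P1: load  L0  bus=[-]  L0: P0=I P1=M  mem[L0]=73
23. P0: store L0 := 75  bus=[BusRdX,Flush]  L0: P0=M P1=I  mem[L0]=26
24. P0: store L0 := 18  bus=[-]  L0: P0=M P1=I  mem[L0]=26
25. P0: load  L0  bus=[-]  L0: P0=M P1=I  mem[L0]=26
26. P1: load  L1  bus=[-]  L1: P0=S P1=S  mem[L1]=40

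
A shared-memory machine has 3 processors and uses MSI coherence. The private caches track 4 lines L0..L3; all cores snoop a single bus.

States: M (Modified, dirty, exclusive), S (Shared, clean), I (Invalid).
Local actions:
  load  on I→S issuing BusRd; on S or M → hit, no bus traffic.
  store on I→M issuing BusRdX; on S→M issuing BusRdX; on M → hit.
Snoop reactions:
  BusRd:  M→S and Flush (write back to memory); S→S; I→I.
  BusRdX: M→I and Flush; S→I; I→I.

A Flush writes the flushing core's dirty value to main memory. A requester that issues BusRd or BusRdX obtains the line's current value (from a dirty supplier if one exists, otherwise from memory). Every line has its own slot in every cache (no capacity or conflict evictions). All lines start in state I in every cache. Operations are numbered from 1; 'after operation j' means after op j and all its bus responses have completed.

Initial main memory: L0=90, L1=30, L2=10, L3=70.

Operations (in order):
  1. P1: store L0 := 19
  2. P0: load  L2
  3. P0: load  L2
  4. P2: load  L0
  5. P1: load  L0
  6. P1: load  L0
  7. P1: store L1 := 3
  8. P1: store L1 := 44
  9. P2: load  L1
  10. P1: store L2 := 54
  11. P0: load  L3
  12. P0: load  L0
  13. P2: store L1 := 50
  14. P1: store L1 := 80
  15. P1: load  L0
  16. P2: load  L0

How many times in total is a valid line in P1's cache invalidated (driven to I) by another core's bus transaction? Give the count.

invalidations = 1

step 1: P1: store L0 := 19  ⟶  IMI  (L0)  txn=BusRdX  M[L0]=90
step 2: P0: load  L2  ⟶  SII  (L2)  txn=BusRd  M[L2]=10
step 3: P0: load  L2  ⟶  SII  (L2)  txn=∅  M[L2]=10
step 4: P2: load  L0  ⟶  ISS  (L0)  txn=BusRd+Flush  M[L0]=19
step 5: P1: load  L0  ⟶  ISS  (L0)  txn=∅  M[L0]=19
step 6: P1: load  L0  ⟶  ISS  (L0)  txn=∅  M[L0]=19
step 7: P1: store L1 := 3  ⟶  IMI  (L1)  txn=BusRdX  M[L1]=30
step 8: P1: store L1 := 44  ⟶  IMI  (L1)  txn=∅  M[L1]=30
step 9: P2: load  L1  ⟶  ISS  (L1)  txn=BusRd+Flush  M[L1]=44
step 10: P1: store L2 := 54  ⟶  IMI  (L2)  txn=BusRdX  M[L2]=10
step 11: P0: load  L3  ⟶  SII  (L3)  txn=BusRd  M[L3]=70
step 12: P0: load  L0  ⟶  SSS  (L0)  txn=BusRd  M[L0]=19
step 13: P2: store L1 := 50  ⟶  IIM  (L1)  txn=BusRdX  M[L1]=44
step 14: P1: store L1 := 80  ⟶  IMI  (L1)  txn=BusRdX+Flush  M[L1]=50
step 15: P1: load  L0  ⟶  SSS  (L0)  txn=∅  M[L0]=19
step 16: P2: load  L0  ⟶  SSS  (L0)  txn=∅  M[L0]=19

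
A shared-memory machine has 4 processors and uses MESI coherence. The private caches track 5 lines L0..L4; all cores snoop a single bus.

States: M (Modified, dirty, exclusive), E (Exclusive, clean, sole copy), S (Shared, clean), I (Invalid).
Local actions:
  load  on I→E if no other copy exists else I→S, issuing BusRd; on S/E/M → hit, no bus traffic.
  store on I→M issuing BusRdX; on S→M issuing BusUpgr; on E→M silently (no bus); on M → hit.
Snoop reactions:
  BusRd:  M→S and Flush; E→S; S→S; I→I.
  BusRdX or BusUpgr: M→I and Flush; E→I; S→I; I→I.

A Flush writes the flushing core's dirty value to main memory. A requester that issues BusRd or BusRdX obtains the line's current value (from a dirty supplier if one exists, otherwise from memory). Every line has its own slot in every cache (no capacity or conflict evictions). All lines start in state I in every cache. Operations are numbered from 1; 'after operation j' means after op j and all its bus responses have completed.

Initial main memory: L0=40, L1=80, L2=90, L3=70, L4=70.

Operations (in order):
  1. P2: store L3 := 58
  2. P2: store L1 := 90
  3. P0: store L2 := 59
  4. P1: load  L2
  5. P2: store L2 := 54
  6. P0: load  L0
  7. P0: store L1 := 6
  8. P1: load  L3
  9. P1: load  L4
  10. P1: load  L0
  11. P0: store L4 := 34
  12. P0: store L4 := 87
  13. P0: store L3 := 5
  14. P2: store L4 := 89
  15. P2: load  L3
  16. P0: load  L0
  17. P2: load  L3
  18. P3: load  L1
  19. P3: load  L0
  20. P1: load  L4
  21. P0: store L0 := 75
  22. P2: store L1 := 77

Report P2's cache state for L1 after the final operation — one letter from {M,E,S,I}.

  op1 P2: store L3 := 58 → I/I/M/I on L3; bus BusRdX; mem=70
  op2 P2: store L1 := 90 → I/I/M/I on L1; bus BusRdX; mem=80
  op3 P0: store L2 := 59 → M/I/I/I on L2; bus BusRdX; mem=90
  op4 P1: load  L2 → S/S/I/I on L2; bus BusRd Flush; mem=59
  op5 P2: store L2 := 54 → I/I/M/I on L2; bus BusRdX; mem=59
  op6 P0: load  L0 → E/I/I/I on L0; bus BusRd; mem=40
  op7 P0: store L1 := 6 → M/I/I/I on L1; bus BusRdX Flush; mem=90
  op8 P1: load  L3 → I/S/S/I on L3; bus BusRd Flush; mem=58
  op9 P1: load  L4 → I/E/I/I on L4; bus BusRd; mem=70
  op10 P1: load  L0 → S/S/I/I on L0; bus BusRd; mem=40
  op11 P0: store L4 := 34 → M/I/I/I on L4; bus BusRdX; mem=70
  op12 P0: store L4 := 87 → M/I/I/I on L4; bus (none); mem=70
  op13 P0: store L3 := 5 → M/I/I/I on L3; bus BusRdX; mem=58
  op14 P2: store L4 := 89 → I/I/M/I on L4; bus BusRdX Flush; mem=87
  op15 P2: load  L3 → S/I/S/I on L3; bus BusRd Flush; mem=5
  op16 P0: load  L0 → S/S/I/I on L0; bus (none); mem=40
  op17 P2: load  L3 → S/I/S/I on L3; bus (none); mem=5
  op18 P3: load  L1 → S/I/I/S on L1; bus BusRd Flush; mem=6
  op19 P3: load  L0 → S/S/I/S on L0; bus BusRd; mem=40
  op20 P1: load  L4 → I/S/S/I on L4; bus BusRd Flush; mem=89
  op21 P0: store L0 := 75 → M/I/I/I on L0; bus BusUpgr; mem=40
  op22 P2: store L1 := 77 → I/I/M/I on L1; bus BusRdX; mem=6

state = M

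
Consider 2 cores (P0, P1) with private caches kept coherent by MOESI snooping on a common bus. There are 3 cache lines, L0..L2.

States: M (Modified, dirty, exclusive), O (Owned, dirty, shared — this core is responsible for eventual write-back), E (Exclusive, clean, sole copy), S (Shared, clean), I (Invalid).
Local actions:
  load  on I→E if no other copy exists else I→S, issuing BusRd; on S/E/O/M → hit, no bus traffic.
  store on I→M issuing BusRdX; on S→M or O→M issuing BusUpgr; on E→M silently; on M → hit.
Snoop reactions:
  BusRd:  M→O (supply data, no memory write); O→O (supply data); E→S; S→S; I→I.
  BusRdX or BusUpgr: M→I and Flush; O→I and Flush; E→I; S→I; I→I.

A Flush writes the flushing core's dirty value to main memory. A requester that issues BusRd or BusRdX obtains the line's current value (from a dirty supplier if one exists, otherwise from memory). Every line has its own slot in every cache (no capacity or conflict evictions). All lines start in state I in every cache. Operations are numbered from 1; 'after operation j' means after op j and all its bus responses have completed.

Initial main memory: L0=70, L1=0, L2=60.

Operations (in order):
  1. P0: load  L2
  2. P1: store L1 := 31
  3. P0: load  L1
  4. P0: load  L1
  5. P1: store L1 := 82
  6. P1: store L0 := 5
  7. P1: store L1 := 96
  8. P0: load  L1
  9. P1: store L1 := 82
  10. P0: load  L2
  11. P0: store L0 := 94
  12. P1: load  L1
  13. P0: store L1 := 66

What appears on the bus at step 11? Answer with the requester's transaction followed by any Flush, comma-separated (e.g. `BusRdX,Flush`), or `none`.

bus = BusRdX,Flush

[1] P0: load  L2 | P0:E(60), P1:I | bus: BusRd
[2] P1: store L1 := 31 | P0:I, P1:M(31) | bus: BusRdX
[3] P0: load  L1 | P0:S(31), P1:O(31) | bus: BusRd
[4] P0: load  L1 | P0:S(31), P1:O(31) | bus: none
[5] P1: store L1 := 82 | P0:I, P1:M(82) | bus: BusUpgr
[6] P1: store L0 := 5 | P0:I, P1:M(5) | bus: BusRdX
[7] P1: store L1 := 96 | P0:I, P1:M(96) | bus: none
[8] P0: load  L1 | P0:S(96), P1:O(96) | bus: BusRd
[9] P1: store L1 := 82 | P0:I, P1:M(82) | bus: BusUpgr
[10] P0: load  L2 | P0:E(60), P1:I | bus: none
[11] P0: store L0 := 94 | P0:M(94), P1:I | bus: BusRdX,Flush
[12] P1: load  L1 | P0:I, P1:M(82) | bus: none
[13] P0: store L1 := 66 | P0:M(66), P1:I | bus: BusRdX,Flush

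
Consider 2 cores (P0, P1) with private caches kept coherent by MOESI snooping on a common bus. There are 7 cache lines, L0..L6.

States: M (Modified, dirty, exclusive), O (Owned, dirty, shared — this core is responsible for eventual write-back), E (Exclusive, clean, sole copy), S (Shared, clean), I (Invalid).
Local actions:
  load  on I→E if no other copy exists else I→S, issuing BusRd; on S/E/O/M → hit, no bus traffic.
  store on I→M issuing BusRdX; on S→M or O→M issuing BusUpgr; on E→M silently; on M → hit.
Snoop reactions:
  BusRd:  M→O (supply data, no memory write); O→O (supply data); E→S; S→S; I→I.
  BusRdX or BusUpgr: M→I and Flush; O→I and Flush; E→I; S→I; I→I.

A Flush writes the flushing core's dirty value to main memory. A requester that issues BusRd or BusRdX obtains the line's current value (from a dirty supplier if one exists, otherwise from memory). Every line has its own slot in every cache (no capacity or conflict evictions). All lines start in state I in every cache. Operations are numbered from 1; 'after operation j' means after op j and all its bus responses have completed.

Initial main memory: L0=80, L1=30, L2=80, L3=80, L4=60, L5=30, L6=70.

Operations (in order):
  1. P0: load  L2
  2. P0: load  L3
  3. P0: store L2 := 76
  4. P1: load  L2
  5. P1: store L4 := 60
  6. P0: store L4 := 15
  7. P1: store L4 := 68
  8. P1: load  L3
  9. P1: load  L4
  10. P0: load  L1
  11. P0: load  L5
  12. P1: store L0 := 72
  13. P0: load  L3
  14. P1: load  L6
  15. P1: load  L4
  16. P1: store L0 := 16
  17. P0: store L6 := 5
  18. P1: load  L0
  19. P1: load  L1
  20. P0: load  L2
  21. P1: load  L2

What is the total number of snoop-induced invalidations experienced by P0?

invalidations = 1

[1] P0: load  L2 | P0:E(80), P1:I | bus: BusRd
[2] P0: load  L3 | P0:E(80), P1:I | bus: BusRd
[3] P0: store L2 := 76 | P0:M(76), P1:I | bus: none
[4] P1: load  L2 | P0:O(76), P1:S(76) | bus: BusRd
[5] P1: store L4 := 60 | P0:I, P1:M(60) | bus: BusRdX
[6] P0: store L4 := 15 | P0:M(15), P1:I | bus: BusRdX,Flush
[7] P1: store L4 := 68 | P0:I, P1:M(68) | bus: BusRdX,Flush
[8] P1: load  L3 | P0:S(80), P1:S(80) | bus: BusRd
[9] P1: load  L4 | P0:I, P1:M(68) | bus: none
[10] P0: load  L1 | P0:E(30), P1:I | bus: BusRd
[11] P0: load  L5 | P0:E(30), P1:I | bus: BusRd
[12] P1: store L0 := 72 | P0:I, P1:M(72) | bus: BusRdX
[13] P0: load  L3 | P0:S(80), P1:S(80) | bus: none
[14] P1: load  L6 | P0:I, P1:E(70) | bus: BusRd
[15] P1: load  L4 | P0:I, P1:M(68) | bus: none
[16] P1: store L0 := 16 | P0:I, P1:M(16) | bus: none
[17] P0: store L6 := 5 | P0:M(5), P1:I | bus: BusRdX
[18] P1: load  L0 | P0:I, P1:M(16) | bus: none
[19] P1: load  L1 | P0:S(30), P1:S(30) | bus: BusRd
[20] P0: load  L2 | P0:O(76), P1:S(76) | bus: none
[21] P1: load  L2 | P0:O(76), P1:S(76) | bus: none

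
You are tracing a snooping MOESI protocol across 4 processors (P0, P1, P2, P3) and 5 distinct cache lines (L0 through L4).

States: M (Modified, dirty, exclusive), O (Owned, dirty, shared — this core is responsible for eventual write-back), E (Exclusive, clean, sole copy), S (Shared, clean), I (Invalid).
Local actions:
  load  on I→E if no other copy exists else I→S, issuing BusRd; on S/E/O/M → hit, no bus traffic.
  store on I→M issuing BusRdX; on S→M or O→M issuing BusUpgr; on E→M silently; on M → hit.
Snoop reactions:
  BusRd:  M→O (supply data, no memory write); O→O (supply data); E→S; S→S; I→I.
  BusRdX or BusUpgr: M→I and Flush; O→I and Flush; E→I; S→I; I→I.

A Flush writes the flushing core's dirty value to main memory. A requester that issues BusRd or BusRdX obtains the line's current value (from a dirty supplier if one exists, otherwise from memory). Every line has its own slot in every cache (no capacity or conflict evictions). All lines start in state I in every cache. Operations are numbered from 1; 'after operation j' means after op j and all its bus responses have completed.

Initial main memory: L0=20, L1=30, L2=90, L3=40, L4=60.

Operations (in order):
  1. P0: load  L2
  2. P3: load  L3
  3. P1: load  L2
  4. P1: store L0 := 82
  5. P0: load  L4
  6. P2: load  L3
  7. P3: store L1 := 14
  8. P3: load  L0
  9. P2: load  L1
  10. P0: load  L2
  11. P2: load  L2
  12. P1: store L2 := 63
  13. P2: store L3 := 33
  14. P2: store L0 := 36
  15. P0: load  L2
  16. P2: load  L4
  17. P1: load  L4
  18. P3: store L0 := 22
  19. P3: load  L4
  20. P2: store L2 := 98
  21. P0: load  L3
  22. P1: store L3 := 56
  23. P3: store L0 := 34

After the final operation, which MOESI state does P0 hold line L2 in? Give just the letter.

step 1: P0: load  L2  ⟶  EIII  (L2)  txn=BusRd  M[L2]=90
step 2: P3: load  L3  ⟶  IIIE  (L3)  txn=BusRd  M[L3]=40
step 3: P1: load  L2  ⟶  SSII  (L2)  txn=BusRd  M[L2]=90
step 4: P1: store L0 := 82  ⟶  IMII  (L0)  txn=BusRdX  M[L0]=20
step 5: P0: load  L4  ⟶  EIII  (L4)  txn=BusRd  M[L4]=60
step 6: P2: load  L3  ⟶  IISS  (L3)  txn=BusRd  M[L3]=40
step 7: P3: store L1 := 14  ⟶  IIIM  (L1)  txn=BusRdX  M[L1]=30
step 8: P3: load  L0  ⟶  IOIS  (L0)  txn=BusRd  M[L0]=20
step 9: P2: load  L1  ⟶  IISO  (L1)  txn=BusRd  M[L1]=30
step 10: P0: load  L2  ⟶  SSII  (L2)  txn=∅  M[L2]=90
step 11: P2: load  L2  ⟶  SSSI  (L2)  txn=BusRd  M[L2]=90
step 12: P1: store L2 := 63  ⟶  IMII  (L2)  txn=BusUpgr  M[L2]=90
step 13: P2: store L3 := 33  ⟶  IIMI  (L3)  txn=BusUpgr  M[L3]=40
step 14: P2: store L0 := 36  ⟶  IIMI  (L0)  txn=BusRdX+Flush  M[L0]=82
step 15: P0: load  L2  ⟶  SOII  (L2)  txn=BusRd  M[L2]=90
step 16: P2: load  L4  ⟶  SISI  (L4)  txn=BusRd  M[L4]=60
step 17: P1: load  L4  ⟶  SSSI  (L4)  txn=BusRd  M[L4]=60
step 18: P3: store L0 := 22  ⟶  IIIM  (L0)  txn=BusRdX+Flush  M[L0]=36
step 19: P3: load  L4  ⟶  SSSS  (L4)  txn=BusRd  M[L4]=60
step 20: P2: store L2 := 98  ⟶  IIMI  (L2)  txn=BusRdX+Flush  M[L2]=63
step 21: P0: load  L3  ⟶  SIOI  (L3)  txn=BusRd  M[L3]=40
step 22: P1: store L3 := 56  ⟶  IMII  (L3)  txn=BusRdX+Flush  M[L3]=33
step 23: P3: store L0 := 34  ⟶  IIIM  (L0)  txn=∅  M[L0]=36

state = I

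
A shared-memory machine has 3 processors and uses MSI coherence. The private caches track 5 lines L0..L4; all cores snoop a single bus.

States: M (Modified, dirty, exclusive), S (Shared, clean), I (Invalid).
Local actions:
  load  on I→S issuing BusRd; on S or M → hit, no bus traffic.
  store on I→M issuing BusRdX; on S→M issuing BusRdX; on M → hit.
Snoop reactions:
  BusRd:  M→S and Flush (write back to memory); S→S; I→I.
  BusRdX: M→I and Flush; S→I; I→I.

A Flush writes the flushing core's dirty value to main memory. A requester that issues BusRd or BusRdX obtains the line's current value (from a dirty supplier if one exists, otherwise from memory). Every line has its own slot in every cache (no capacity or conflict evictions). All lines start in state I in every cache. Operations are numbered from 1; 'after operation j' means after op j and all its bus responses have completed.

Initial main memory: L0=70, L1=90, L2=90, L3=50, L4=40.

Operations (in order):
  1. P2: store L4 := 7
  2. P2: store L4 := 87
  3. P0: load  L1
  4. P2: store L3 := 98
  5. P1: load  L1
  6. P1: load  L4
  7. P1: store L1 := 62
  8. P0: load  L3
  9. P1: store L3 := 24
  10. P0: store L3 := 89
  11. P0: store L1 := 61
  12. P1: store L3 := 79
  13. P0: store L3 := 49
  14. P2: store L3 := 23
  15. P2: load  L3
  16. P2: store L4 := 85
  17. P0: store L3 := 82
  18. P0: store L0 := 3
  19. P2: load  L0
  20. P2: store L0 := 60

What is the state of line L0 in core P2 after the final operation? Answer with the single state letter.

step 1: P2: store L4 := 7  ⟶  IIM  (L4)  txn=BusRdX  M[L4]=40
step 2: P2: store L4 := 87  ⟶  IIM  (L4)  txn=∅  M[L4]=40
step 3: P0: load  L1  ⟶  SII  (L1)  txn=BusRd  M[L1]=90
step 4: P2: store L3 := 98  ⟶  IIM  (L3)  txn=BusRdX  M[L3]=50
step 5: P1: load  L1  ⟶  SSI  (L1)  txn=BusRd  M[L1]=90
step 6: P1: load  L4  ⟶  ISS  (L4)  txn=BusRd+Flush  M[L4]=87
step 7: P1: store L1 := 62  ⟶  IMI  (L1)  txn=BusRdX  M[L1]=90
step 8: P0: load  L3  ⟶  SIS  (L3)  txn=BusRd+Flush  M[L3]=98
step 9: P1: store L3 := 24  ⟶  IMI  (L3)  txn=BusRdX  M[L3]=98
step 10: P0: store L3 := 89  ⟶  MII  (L3)  txn=BusRdX+Flush  M[L3]=24
step 11: P0: store L1 := 61  ⟶  MII  (L1)  txn=BusRdX+Flush  M[L1]=62
step 12: P1: store L3 := 79  ⟶  IMI  (L3)  txn=BusRdX+Flush  M[L3]=89
step 13: P0: store L3 := 49  ⟶  MII  (L3)  txn=BusRdX+Flush  M[L3]=79
step 14: P2: store L3 := 23  ⟶  IIM  (L3)  txn=BusRdX+Flush  M[L3]=49
step 15: P2: load  L3  ⟶  IIM  (L3)  txn=∅  M[L3]=49
step 16: P2: store L4 := 85  ⟶  IIM  (L4)  txn=BusRdX  M[L4]=87
step 17: P0: store L3 := 82  ⟶  MII  (L3)  txn=BusRdX+Flush  M[L3]=23
step 18: P0: store L0 := 3  ⟶  MII  (L0)  txn=BusRdX  M[L0]=70
step 19: P2: load  L0  ⟶  SIS  (L0)  txn=BusRd+Flush  M[L0]=3
step 20: P2: store L0 := 60  ⟶  IIM  (L0)  txn=BusRdX  M[L0]=3

state = M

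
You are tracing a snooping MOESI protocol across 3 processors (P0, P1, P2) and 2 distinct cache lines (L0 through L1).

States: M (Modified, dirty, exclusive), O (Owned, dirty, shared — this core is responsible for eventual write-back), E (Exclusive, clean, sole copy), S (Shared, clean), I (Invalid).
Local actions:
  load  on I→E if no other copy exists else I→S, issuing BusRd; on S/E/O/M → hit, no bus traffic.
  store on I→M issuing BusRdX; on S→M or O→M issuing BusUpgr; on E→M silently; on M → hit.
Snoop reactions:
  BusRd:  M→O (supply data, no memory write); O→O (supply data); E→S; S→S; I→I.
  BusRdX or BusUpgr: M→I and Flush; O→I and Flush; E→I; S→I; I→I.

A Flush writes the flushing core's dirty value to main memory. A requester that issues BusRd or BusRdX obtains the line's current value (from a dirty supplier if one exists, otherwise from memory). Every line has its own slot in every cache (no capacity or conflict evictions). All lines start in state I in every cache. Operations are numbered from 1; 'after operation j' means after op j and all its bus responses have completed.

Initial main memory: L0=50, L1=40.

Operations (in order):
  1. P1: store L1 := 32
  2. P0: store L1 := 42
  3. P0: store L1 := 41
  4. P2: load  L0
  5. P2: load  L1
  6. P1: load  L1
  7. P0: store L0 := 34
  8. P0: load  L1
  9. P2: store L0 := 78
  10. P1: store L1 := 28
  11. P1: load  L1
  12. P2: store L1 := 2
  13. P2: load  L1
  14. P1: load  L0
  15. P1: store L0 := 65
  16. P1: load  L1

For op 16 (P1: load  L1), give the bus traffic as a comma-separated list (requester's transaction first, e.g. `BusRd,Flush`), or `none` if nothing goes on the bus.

bus = BusRd

step 1: P1: store L1 := 32  ⟶  IMI  (L1)  txn=BusRdX  M[L1]=40
step 2: P0: store L1 := 42  ⟶  MII  (L1)  txn=BusRdX+Flush  M[L1]=32
step 3: P0: store L1 := 41  ⟶  MII  (L1)  txn=∅  M[L1]=32
step 4: P2: load  L0  ⟶  IIE  (L0)  txn=BusRd  M[L0]=50
step 5: P2: load  L1  ⟶  OIS  (L1)  txn=BusRd  M[L1]=32
step 6: P1: load  L1  ⟶  OSS  (L1)  txn=BusRd  M[L1]=32
step 7: P0: store L0 := 34  ⟶  MII  (L0)  txn=BusRdX  M[L0]=50
step 8: P0: load  L1  ⟶  OSS  (L1)  txn=∅  M[L1]=32
step 9: P2: store L0 := 78  ⟶  IIM  (L0)  txn=BusRdX+Flush  M[L0]=34
step 10: P1: store L1 := 28  ⟶  IMI  (L1)  txn=BusUpgr+Flush  M[L1]=41
step 11: P1: load  L1  ⟶  IMI  (L1)  txn=∅  M[L1]=41
step 12: P2: store L1 := 2  ⟶  IIM  (L1)  txn=BusRdX+Flush  M[L1]=28
step 13: P2: load  L1  ⟶  IIM  (L1)  txn=∅  M[L1]=28
step 14: P1: load  L0  ⟶  ISO  (L0)  txn=BusRd  M[L0]=34
step 15: P1: store L0 := 65  ⟶  IMI  (L0)  txn=BusUpgr+Flush  M[L0]=78
step 16: P1: load  L1  ⟶  ISO  (L1)  txn=BusRd  M[L1]=28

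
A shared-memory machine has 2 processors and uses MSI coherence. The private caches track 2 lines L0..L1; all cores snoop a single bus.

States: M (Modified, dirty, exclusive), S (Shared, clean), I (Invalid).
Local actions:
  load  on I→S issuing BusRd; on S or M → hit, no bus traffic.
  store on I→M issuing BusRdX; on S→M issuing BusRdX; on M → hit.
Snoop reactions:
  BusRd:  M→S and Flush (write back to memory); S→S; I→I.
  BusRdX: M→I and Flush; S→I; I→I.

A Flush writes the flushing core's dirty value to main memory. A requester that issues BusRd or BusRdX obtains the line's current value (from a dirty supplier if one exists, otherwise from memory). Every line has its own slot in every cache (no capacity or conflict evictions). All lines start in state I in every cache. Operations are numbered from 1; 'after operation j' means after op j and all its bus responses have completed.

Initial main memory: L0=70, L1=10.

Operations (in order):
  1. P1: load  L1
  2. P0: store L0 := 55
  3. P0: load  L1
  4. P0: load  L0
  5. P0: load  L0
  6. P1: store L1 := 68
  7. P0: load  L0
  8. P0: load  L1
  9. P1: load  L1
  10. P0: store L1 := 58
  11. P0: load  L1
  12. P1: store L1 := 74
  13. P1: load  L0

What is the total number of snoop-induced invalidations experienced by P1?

invalidations = 1

[1] P1: load  L1 | P0:I, P1:S(10) | bus: BusRd
[2] P0: store L0 := 55 | P0:M(55), P1:I | bus: BusRdX
[3] P0: load  L1 | P0:S(10), P1:S(10) | bus: BusRd
[4] P0: load  L0 | P0:M(55), P1:I | bus: none
[5] P0: load  L0 | P0:M(55), P1:I | bus: none
[6] P1: store L1 := 68 | P0:I, P1:M(68) | bus: BusRdX
[7] P0: load  L0 | P0:M(55), P1:I | bus: none
[8] P0: load  L1 | P0:S(68), P1:S(68) | bus: BusRd,Flush
[9] P1: load  L1 | P0:S(68), P1:S(68) | bus: none
[10] P0: store L1 := 58 | P0:M(58), P1:I | bus: BusRdX
[11] P0: load  L1 | P0:M(58), P1:I | bus: none
[12] P1: store L1 := 74 | P0:I, P1:M(74) | bus: BusRdX,Flush
[13] P1: load  L0 | P0:S(55), P1:S(55) | bus: BusRd,Flush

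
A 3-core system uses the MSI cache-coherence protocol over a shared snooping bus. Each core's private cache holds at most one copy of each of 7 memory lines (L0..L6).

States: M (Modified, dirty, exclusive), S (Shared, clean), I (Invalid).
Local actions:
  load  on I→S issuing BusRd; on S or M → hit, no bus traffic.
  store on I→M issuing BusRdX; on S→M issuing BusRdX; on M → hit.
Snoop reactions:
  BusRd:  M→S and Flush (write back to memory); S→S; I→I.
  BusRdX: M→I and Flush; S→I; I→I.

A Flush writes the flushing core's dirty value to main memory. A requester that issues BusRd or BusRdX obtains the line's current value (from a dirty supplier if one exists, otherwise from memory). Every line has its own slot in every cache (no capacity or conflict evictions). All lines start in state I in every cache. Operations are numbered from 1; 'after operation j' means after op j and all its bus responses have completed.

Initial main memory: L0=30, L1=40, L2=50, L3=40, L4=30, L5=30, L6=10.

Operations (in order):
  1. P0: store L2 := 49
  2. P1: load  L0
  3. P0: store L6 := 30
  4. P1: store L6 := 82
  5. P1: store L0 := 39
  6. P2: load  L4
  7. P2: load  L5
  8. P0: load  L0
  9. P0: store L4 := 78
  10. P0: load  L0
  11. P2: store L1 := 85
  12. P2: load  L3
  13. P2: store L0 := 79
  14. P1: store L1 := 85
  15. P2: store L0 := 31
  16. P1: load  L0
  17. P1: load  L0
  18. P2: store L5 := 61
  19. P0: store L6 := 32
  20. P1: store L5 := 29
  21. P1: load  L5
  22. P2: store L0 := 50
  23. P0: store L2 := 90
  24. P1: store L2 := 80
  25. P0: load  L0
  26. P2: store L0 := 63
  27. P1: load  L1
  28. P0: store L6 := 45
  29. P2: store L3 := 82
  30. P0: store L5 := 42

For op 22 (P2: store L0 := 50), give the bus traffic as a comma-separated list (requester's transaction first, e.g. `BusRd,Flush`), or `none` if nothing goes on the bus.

bus = BusRdX

[1] P0: store L2 := 49 | P0:M(49), P1:I, P2:I | bus: BusRdX
[2] P1: load  L0 | P0:I, P1:S(30), P2:I | bus: BusRd
[3] P0: store L6 := 30 | P0:M(30), P1:I, P2:I | bus: BusRdX
[4] P1: store L6 := 82 | P0:I, P1:M(82), P2:I | bus: BusRdX,Flush
[5] P1: store L0 := 39 | P0:I, P1:M(39), P2:I | bus: BusRdX
[6] P2: load  L4 | P0:I, P1:I, P2:S(30) | bus: BusRd
[7] P2: load  L5 | P0:I, P1:I, P2:S(30) | bus: BusRd
[8] P0: load  L0 | P0:S(39), P1:S(39), P2:I | bus: BusRd,Flush
[9] P0: store L4 := 78 | P0:M(78), P1:I, P2:I | bus: BusRdX
[10] P0: load  L0 | P0:S(39), P1:S(39), P2:I | bus: none
[11] P2: store L1 := 85 | P0:I, P1:I, P2:M(85) | bus: BusRdX
[12] P2: load  L3 | P0:I, P1:I, P2:S(40) | bus: BusRd
[13] P2: store L0 := 79 | P0:I, P1:I, P2:M(79) | bus: BusRdX
[14] P1: store L1 := 85 | P0:I, P1:M(85), P2:I | bus: BusRdX,Flush
[15] P2: store L0 := 31 | P0:I, P1:I, P2:M(31) | bus: none
[16] P1: load  L0 | P0:I, P1:S(31), P2:S(31) | bus: BusRd,Flush
[17] P1: load  L0 | P0:I, P1:S(31), P2:S(31) | bus: none
[18] P2: store L5 := 61 | P0:I, P1:I, P2:M(61) | bus: BusRdX
[19] P0: store L6 := 32 | P0:M(32), P1:I, P2:I | bus: BusRdX,Flush
[20] P1: store L5 := 29 | P0:I, P1:M(29), P2:I | bus: BusRdX,Flush
[21] P1: load  L5 | P0:I, P1:M(29), P2:I | bus: none
[22] P2: store L0 := 50 | P0:I, P1:I, P2:M(50) | bus: BusRdX
[23] P0: store L2 := 90 | P0:M(90), P1:I, P2:I | bus: none
[24] P1: store L2 := 80 | P0:I, P1:M(80), P2:I | bus: BusRdX,Flush
[25] P0: load  L0 | P0:S(50), P1:I, P2:S(50) | bus: BusRd,Flush
[26] P2: store L0 := 63 | P0:I, P1:I, P2:M(63) | bus: BusRdX
[27] P1: load  L1 | P0:I, P1:M(85), P2:I | bus: none
[28] P0: store L6 := 45 | P0:M(45), P1:I, P2:I | bus: none
[29] P2: store L3 := 82 | P0:I, P1:I, P2:M(82) | bus: BusRdX
[30] P0: store L5 := 42 | P0:M(42), P1:I, P2:I | bus: BusRdX,Flush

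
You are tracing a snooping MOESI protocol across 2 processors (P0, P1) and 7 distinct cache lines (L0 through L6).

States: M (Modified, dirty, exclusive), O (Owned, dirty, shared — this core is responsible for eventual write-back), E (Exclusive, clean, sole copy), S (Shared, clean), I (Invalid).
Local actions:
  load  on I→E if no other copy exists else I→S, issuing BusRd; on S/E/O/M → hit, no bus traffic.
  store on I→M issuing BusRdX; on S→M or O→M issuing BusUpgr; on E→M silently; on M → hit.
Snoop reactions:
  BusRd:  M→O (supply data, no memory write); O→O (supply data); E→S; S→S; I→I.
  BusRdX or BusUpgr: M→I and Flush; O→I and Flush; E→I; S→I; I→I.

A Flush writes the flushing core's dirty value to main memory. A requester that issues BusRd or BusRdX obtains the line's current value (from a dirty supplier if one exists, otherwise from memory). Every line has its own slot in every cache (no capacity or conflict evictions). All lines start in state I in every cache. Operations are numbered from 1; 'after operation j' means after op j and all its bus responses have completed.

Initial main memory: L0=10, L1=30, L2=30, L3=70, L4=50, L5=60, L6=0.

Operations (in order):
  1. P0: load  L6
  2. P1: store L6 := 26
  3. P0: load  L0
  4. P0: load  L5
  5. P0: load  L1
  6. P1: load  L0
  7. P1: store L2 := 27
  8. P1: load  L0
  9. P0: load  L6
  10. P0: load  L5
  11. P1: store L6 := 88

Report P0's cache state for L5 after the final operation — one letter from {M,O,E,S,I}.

state = E

[1] P0: load  L6 | P0:E(0), P1:I | bus: BusRd
[2] P1: store L6 := 26 | P0:I, P1:M(26) | bus: BusRdX
[3] P0: load  L0 | P0:E(10), P1:I | bus: BusRd
[4] P0: load  L5 | P0:E(60), P1:I | bus: BusRd
[5] P0: load  L1 | P0:E(30), P1:I | bus: BusRd
[6] P1: load  L0 | P0:S(10), P1:S(10) | bus: BusRd
[7] P1: store L2 := 27 | P0:I, P1:M(27) | bus: BusRdX
[8] P1: load  L0 | P0:S(10), P1:S(10) | bus: none
[9] P0: load  L6 | P0:S(26), P1:O(26) | bus: BusRd
[10] P0: load  L5 | P0:E(60), P1:I | bus: none
[11] P1: store L6 := 88 | P0:I, P1:M(88) | bus: BusUpgr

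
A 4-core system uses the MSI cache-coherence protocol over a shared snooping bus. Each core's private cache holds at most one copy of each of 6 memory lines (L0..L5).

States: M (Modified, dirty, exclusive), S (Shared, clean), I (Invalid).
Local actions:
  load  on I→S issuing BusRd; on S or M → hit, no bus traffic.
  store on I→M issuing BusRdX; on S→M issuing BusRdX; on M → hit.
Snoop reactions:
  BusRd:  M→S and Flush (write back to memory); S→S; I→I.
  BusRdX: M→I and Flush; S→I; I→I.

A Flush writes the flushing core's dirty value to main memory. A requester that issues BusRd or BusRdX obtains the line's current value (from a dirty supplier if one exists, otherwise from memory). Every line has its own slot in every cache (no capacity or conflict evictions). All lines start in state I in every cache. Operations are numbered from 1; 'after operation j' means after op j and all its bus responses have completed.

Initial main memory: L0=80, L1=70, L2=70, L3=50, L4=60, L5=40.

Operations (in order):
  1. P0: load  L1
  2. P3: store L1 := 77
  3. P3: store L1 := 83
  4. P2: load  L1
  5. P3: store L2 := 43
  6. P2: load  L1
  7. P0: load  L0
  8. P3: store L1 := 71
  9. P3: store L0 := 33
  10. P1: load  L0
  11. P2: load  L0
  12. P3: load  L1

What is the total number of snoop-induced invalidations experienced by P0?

1. P0: load  L1  bus=[BusRd]  L1: P0=S P1=I P2=I P3=I  mem[L1]=70
2. P3: store L1 := 77  bus=[BusRdX]  L1: P0=I P1=I P2=I P3=M  mem[L1]=70
3. P3: store L1 := 83  bus=[-]  L1: P0=I P1=I P2=I P3=M  mem[L1]=70
4. P2: load  L1  bus=[BusRd,Flush]  L1: P0=I P1=I P2=S P3=S  mem[L1]=83
5. P3: store L2 := 43  bus=[BusRdX]  L2: P0=I P1=I P2=I P3=M  mem[L2]=70
6. P2: load  L1  bus=[-]  L1: P0=I P1=I P2=S P3=S  mem[L1]=83
7. P0: load  L0  bus=[BusRd]  L0: P0=S P1=I P2=I P3=I  mem[L0]=80
8. P3: store L1 := 71  bus=[BusRdX]  L1: P0=I P1=I P2=I P3=M  mem[L1]=83
9. P3: store L0 := 33  bus=[BusRdX]  L0: P0=I P1=I P2=I P3=M  mem[L0]=80
10. P1: load  L0  bus=[BusRd,Flush]  L0: P0=I P1=S P2=I P3=S  mem[L0]=33
11. P2: load  L0  bus=[BusRd]  L0: P0=I P1=S P2=S P3=S  mem[L0]=33
12. P3: load  L1  bus=[-]  L1: P0=I P1=I P2=I P3=M  mem[L1]=83

invalidations = 2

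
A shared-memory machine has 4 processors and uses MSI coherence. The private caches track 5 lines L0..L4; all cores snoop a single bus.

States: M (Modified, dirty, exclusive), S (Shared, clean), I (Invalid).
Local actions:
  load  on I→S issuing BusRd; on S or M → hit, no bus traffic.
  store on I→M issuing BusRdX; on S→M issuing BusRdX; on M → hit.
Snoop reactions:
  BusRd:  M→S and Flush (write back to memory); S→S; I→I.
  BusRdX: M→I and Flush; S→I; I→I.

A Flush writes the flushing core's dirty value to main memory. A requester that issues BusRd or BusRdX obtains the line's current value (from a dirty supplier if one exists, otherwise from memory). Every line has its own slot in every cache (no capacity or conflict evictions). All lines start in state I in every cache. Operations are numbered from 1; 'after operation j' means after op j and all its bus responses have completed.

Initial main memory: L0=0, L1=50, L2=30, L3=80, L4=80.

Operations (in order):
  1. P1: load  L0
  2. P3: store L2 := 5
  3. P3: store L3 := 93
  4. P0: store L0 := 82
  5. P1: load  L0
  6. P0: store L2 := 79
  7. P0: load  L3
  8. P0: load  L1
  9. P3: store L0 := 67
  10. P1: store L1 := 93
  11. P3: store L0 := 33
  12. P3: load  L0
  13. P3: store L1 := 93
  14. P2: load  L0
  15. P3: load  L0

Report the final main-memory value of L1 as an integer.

  op1 P1: load  L0 → I/S/I/I on L0; bus BusRd; mem=0
  op2 P3: store L2 := 5 → I/I/I/M on L2; bus BusRdX; mem=30
  op3 P3: store L3 := 93 → I/I/I/M on L3; bus BusRdX; mem=80
  op4 P0: store L0 := 82 → M/I/I/I on L0; bus BusRdX; mem=0
  op5 P1: load  L0 → S/S/I/I on L0; bus BusRd Flush; mem=82
  op6 P0: store L2 := 79 → M/I/I/I on L2; bus BusRdX Flush; mem=5
  op7 P0: load  L3 → S/I/I/S on L3; bus BusRd Flush; mem=93
  op8 P0: load  L1 → S/I/I/I on L1; bus BusRd; mem=50
  op9 P3: store L0 := 67 → I/I/I/M on L0; bus BusRdX; mem=82
  op10 P1: store L1 := 93 → I/M/I/I on L1; bus BusRdX; mem=50
  op11 P3: store L0 := 33 → I/I/I/M on L0; bus (none); mem=82
  op12 P3: load  L0 → I/I/I/M on L0; bus (none); mem=82
  op13 P3: store L1 := 93 → I/I/I/M on L1; bus BusRdX Flush; mem=93
  op14 P2: load  L0 → I/I/S/S on L0; bus BusRd Flush; mem=33
  op15 P3: load  L0 → I/I/S/S on L0; bus (none); mem=33

memory[L1] = 93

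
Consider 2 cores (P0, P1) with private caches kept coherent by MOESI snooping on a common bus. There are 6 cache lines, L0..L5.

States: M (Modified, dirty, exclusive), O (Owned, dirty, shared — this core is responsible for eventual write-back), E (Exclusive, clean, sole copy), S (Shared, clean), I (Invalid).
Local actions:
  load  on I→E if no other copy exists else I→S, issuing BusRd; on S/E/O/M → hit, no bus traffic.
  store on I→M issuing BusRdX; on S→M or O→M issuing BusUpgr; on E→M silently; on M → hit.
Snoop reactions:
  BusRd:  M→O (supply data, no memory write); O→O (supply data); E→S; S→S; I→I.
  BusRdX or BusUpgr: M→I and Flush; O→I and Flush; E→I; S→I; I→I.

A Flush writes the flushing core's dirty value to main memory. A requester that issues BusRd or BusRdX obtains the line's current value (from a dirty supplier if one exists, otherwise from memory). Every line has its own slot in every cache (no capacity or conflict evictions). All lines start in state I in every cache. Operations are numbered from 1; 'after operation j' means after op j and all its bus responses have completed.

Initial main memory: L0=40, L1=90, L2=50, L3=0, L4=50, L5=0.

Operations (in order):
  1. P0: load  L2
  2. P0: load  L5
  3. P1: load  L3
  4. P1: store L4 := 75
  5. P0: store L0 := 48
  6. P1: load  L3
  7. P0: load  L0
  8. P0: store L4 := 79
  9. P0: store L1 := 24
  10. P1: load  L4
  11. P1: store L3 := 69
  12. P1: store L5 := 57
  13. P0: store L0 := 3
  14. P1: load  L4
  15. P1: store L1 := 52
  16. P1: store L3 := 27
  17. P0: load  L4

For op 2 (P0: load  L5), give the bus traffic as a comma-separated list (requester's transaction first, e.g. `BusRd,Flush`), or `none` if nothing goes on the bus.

bus = BusRd

step 1: P0: load  L2  ⟶  EI  (L2)  txn=BusRd  M[L2]=50
step 2: P0: load  L5  ⟶  EI  (L5)  txn=BusRd  M[L5]=0
step 3: P1: load  L3  ⟶  IE  (L3)  txn=BusRd  M[L3]=0
step 4: P1: store L4 := 75  ⟶  IM  (L4)  txn=BusRdX  M[L4]=50
step 5: P0: store L0 := 48  ⟶  MI  (L0)  txn=BusRdX  M[L0]=40
step 6: P1: load  L3  ⟶  IE  (L3)  txn=∅  M[L3]=0
step 7: P0: load  L0  ⟶  MI  (L0)  txn=∅  M[L0]=40
step 8: P0: store L4 := 79  ⟶  MI  (L4)  txn=BusRdX+Flush  M[L4]=75
step 9: P0: store L1 := 24  ⟶  MI  (L1)  txn=BusRdX  M[L1]=90
step 10: P1: load  L4  ⟶  OS  (L4)  txn=BusRd  M[L4]=75
step 11: P1: store L3 := 69  ⟶  IM  (L3)  txn=∅  M[L3]=0
step 12: P1: store L5 := 57  ⟶  IM  (L5)  txn=BusRdX  M[L5]=0
step 13: P0: store L0 := 3  ⟶  MI  (L0)  txn=∅  M[L0]=40
step 14: P1: load  L4  ⟶  OS  (L4)  txn=∅  M[L4]=75
step 15: P1: store L1 := 52  ⟶  IM  (L1)  txn=BusRdX+Flush  M[L1]=24
step 16: P1: store L3 := 27  ⟶  IM  (L3)  txn=∅  M[L3]=0
step 17: P0: load  L4  ⟶  OS  (L4)  txn=∅  M[L4]=75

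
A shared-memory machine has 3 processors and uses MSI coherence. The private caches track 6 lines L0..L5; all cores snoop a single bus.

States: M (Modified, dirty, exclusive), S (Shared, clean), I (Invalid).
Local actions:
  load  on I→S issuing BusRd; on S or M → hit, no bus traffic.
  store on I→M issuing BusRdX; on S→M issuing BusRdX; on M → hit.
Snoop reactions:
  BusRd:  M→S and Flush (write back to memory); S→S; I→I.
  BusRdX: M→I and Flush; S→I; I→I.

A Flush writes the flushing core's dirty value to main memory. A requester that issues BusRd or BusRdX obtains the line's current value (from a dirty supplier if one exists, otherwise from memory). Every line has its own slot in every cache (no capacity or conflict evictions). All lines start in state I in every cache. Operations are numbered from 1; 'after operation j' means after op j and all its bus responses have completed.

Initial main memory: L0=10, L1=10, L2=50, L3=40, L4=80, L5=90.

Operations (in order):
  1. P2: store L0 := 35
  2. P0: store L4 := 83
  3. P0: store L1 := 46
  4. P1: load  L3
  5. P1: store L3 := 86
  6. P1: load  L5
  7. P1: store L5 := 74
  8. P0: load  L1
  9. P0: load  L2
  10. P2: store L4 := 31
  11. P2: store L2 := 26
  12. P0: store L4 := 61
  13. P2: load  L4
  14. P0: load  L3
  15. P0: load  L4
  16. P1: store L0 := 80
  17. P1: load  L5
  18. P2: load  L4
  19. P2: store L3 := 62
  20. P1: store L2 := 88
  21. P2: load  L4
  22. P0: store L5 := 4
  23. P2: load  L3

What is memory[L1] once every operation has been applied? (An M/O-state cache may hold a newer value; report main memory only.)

1. P2: store L0 := 35  bus=[BusRdX]  L0: P0=I P1=I P2=M  mem[L0]=10
2. P0: store L4 := 83  bus=[BusRdX]  L4: P0=M P1=I P2=I  mem[L4]=80
3. P0: store L1 := 46  bus=[BusRdX]  L1: P0=M P1=I P2=I  mem[L1]=10
4. P1: load  L3  bus=[BusRd]  L3: P0=I P1=S P2=I  mem[L3]=40
5. P1: store L3 := 86  bus=[BusRdX]  L3: P0=I P1=M P2=I  mem[L3]=40
6. P1: load  L5  bus=[BusRd]  L5: P0=I P1=S P2=I  mem[L5]=90
7. P1: store L5 := 74  bus=[BusRdX]  L5: P0=I P1=M P2=I  mem[L5]=90
8. P0: load  L1  bus=[-]  L1: P0=M P1=I P2=I  mem[L1]=10
9. P0: load  L2  bus=[BusRd]  L2: P0=S P1=I P2=I  mem[L2]=50
10. P2: store L4 := 31  bus=[BusRdX,Flush]  L4: P0=I P1=I P2=M  mem[L4]=83
11. P2: store L2 := 26  bus=[BusRdX]  L2: P0=I P1=I P2=M  mem[L2]=50
12. P0: store L4 := 61  bus=[BusRdX,Flush]  L4: P0=M P1=I P2=I  mem[L4]=31
13. P2: load  L4  bus=[BusRd,Flush]  L4: P0=S P1=I P2=S  mem[L4]=61
14. P0: load  L3  bus=[BusRd,Flush]  L3: P0=S P1=S P2=I  mem[L3]=86
15. P0: load  L4  bus=[-]  L4: P0=S P1=I P2=S  mem[L4]=61
16. P1: store L0 := 80  bus=[BusRdX,Flush]  L0: P0=I P1=M P2=I  mem[L0]=35
17. P1: load  L5  bus=[-]  L5: P0=I P1=M P2=I  mem[L5]=90
18. P2: load  L4  bus=[-]  L4: P0=S P1=I P2=S  mem[L4]=61
19. P2: store L3 := 62  bus=[BusRdX]  L3: P0=I P1=I P2=M  mem[L3]=86
20. P1: store L2 := 88  bus=[BusRdX,Flush]  L2: P0=I P1=M P2=I  mem[L2]=26
21. P2: load  L4  bus=[-]  L4: P0=S P1=I P2=S  mem[L4]=61
22. P0: store L5 := 4  bus=[BusRdX,Flush]  L5: P0=M P1=I P2=I  mem[L5]=74
23. P2: load  L3  bus=[-]  L3: P0=I P1=I P2=M  mem[L3]=86

memory[L1] = 10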